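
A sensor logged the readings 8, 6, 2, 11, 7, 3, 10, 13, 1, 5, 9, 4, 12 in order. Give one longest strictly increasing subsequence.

2, 3, 5, 9, 12

Patience tails give the LIS length; then backtrack through the dp parents:
8 → extends → [8]
6 → replaces 8 → [6]
2 → replaces 6 → [2]
11 → extends → [2, 11]
7 → replaces 11 → [2, 7]
3 → replaces 7 → [2, 3]
10 → extends → [2, 3, 10]
13 → extends → [2, 3, 10, 13]
1 → replaces 2 → [1, 3, 10, 13]
5 → replaces 10 → [1, 3, 5, 13]
9 → replaces 13 → [1, 3, 5, 9]
4 → replaces 5 → [1, 3, 4, 9]
12 → extends → [1, 3, 4, 9, 12]
Length 5; one witness is 2, 3, 5, 9, 12.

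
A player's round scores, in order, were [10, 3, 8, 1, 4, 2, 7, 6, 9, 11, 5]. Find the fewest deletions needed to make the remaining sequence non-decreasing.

Fewest deletions = n − (longest non-decreasing subsequence).
Patience tails:
10 → extends → [10]
3 → replaces 10 → [3]
8 → extends → [3, 8]
1 → replaces 3 → [1, 8]
4 → replaces 8 → [1, 4]
2 → replaces 4 → [1, 2]
7 → extends → [1, 2, 7]
6 → replaces 7 → [1, 2, 6]
9 → extends → [1, 2, 6, 9]
11 → extends → [1, 2, 6, 9, 11]
5 → replaces 6 → [1, 2, 5, 9, 11]
Longest non-decreasing subsequence has length 5, so deletions = 11 − 5 = 6.

6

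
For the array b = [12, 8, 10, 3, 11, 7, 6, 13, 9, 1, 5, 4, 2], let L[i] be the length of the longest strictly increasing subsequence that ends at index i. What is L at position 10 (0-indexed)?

dp[i] = 1 + max{dp[j] : j<i, b[j]<b[i]} (or 1 if no such j):
i:      0  1  2  3  4  5  6  7  8  9 10 11 12
b[i]:  12  8 10  3 11  7  6 13  9  1  5  4  2
dp:     1  1  2  1  3  2  2  4  3  1  2  2  2
At index 10 the value is 2.

2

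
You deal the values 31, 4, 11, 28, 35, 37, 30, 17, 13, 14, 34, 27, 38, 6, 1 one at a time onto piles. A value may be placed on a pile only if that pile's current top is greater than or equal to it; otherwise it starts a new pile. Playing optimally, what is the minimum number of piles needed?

6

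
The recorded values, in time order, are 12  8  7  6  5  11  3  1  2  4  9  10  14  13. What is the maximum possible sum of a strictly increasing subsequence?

Let S[i] be the best sum of a strictly increasing subsequence ending at i:
i:      1  2  3  4  5  6  7  8  9 10 11 12 13 14
a[i]:  12  8  7  6  5 11  3  1  2  4  9 10 14 13
S:     12  8  7  6  5 19  3  1  3  7 17 27 41 40
Maximum is 41 (e.g. 8 + 9 + 10 + 14).

41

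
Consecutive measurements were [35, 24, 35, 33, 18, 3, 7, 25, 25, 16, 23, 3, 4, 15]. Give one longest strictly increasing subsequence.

3, 7, 16, 23

Patience tails give the LIS length; then backtrack through the dp parents:
35 → extends → [35]
24 → replaces 35 → [24]
35 → extends → [24, 35]
33 → replaces 35 → [24, 33]
18 → replaces 24 → [18, 33]
3 → replaces 18 → [3, 33]
7 → replaces 33 → [3, 7]
25 → extends → [3, 7, 25]
25 → already a tail → [3, 7, 25]
16 → replaces 25 → [3, 7, 16]
23 → extends → [3, 7, 16, 23]
3 → already a tail → [3, 7, 16, 23]
4 → replaces 7 → [3, 4, 16, 23]
15 → replaces 16 → [3, 4, 15, 23]
Length 4; one witness is 3, 7, 16, 23.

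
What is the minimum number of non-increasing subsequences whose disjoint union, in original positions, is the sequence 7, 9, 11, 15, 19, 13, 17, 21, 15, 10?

6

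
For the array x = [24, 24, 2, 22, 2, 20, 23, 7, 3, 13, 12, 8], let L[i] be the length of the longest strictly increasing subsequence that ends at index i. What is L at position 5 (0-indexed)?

2

dp[i] = 1 + max{dp[j] : j<i, x[j]<x[i]} (or 1 if no such j):
i:      0  1  2  3  4  5  6  7  8  9 10 11
x[i]:  24 24  2 22  2 20 23  7  3 13 12  8
dp:     1  1  1  2  1  2  3  2  2  3  3  3
At index 5 the value is 2.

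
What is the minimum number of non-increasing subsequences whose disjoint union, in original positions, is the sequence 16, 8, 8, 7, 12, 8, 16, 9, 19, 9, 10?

Place each on the leftmost legal pile:
16 → new pile 1 (tops now [16])
8 → pile 1 (tops now [8])
8 → pile 1 (tops now [8])
7 → pile 1 (tops now [7])
12 → new pile 2 (tops now [7, 12])
8 → pile 2 (tops now [7, 8])
16 → new pile 3 (tops now [7, 8, 16])
9 → pile 3 (tops now [7, 8, 9])
19 → new pile 4 (tops now [7, 8, 9, 19])
9 → pile 3 (tops now [7, 8, 9, 19])
10 → pile 4 (tops now [7, 8, 9, 10])
Four piles.

4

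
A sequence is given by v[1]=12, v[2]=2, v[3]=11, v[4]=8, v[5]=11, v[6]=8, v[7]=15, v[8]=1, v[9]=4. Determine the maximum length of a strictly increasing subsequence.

Let dp[i] be the length of the longest such subsequence ending at index i:
i:      1  2  3  4  5  6  7  8  9
v[i]:  12  2 11  8 11  8 15  1  4
dp:     1  1  2  2  3  2  4  1  2
Maximum dp value is 4.

4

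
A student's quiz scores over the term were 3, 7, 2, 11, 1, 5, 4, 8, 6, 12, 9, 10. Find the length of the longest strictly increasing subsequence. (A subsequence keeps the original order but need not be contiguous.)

5

Let dp[i] be the length of the longest such subsequence ending at index i:
i:      1  2  3  4  5  6  7  8  9 10 11 12
a[i]:   3  7  2 11  1  5  4  8  6 12  9 10
dp:     1  2  1  3  1  2  2  3  3  4  4  5
Maximum dp value is 5.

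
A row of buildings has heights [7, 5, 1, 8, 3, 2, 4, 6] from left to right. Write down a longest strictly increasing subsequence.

Patience tails give the LIS length; then backtrack through the dp parents:
7 → extends → [7]
5 → replaces 7 → [5]
1 → replaces 5 → [1]
8 → extends → [1, 8]
3 → replaces 8 → [1, 3]
2 → replaces 3 → [1, 2]
4 → extends → [1, 2, 4]
6 → extends → [1, 2, 4, 6]
Length 4; one witness is 1, 3, 4, 6.

1, 3, 4, 6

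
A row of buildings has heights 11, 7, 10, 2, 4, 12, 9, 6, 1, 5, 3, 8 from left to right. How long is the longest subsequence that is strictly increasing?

Let dp[i] be the length of the longest such subsequence ending at index i:
i:      1  2  3  4  5  6  7  8  9 10 11 12
a[i]:  11  7 10  2  4 12  9  6  1  5  3  8
dp:     1  1  2  1  2  3  3  3  1  3  2  4
Maximum dp value is 4.

4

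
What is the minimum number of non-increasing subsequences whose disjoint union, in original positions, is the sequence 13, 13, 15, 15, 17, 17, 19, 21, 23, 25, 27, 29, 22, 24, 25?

9

Place each on the leftmost legal pile:
13 → new pile 1 (tops now [13])
13 → pile 1 (tops now [13])
15 → new pile 2 (tops now [13, 15])
15 → pile 2 (tops now [13, 15])
17 → new pile 3 (tops now [13, 15, 17])
17 → pile 3 (tops now [13, 15, 17])
19 → new pile 4 (tops now [13, 15, 17, 19])
21 → new pile 5 (tops now [13, 15, 17, 19, 21])
23 → new pile 6 (tops now [13, 15, 17, 19, 21, 23])
25 → new pile 7 (tops now [13, 15, 17, 19, 21, 23, 25])
27 → new pile 8 (tops now [13, 15, 17, 19, 21, 23, 25, 27])
29 → new pile 9 (tops now [13, 15, 17, 19, 21, 23, 25, 27, 29])
22 → pile 6 (tops now [13, 15, 17, 19, 21, 22, 25, 27, 29])
24 → pile 7 (tops now [13, 15, 17, 19, 21, 22, 24, 27, 29])
25 → pile 8 (tops now [13, 15, 17, 19, 21, 22, 24, 25, 29])
Nine piles.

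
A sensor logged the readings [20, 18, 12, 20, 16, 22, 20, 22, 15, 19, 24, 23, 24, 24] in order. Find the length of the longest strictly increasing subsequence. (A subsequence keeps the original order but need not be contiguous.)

6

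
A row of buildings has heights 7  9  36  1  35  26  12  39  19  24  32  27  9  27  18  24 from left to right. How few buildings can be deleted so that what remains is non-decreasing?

Fewest deletions = n − (longest non-decreasing subsequence).
Patience tails:
7 → extends → [7]
9 → extends → [7, 9]
36 → extends → [7, 9, 36]
1 → replaces 7 → [1, 9, 36]
35 → replaces 36 → [1, 9, 35]
26 → replaces 35 → [1, 9, 26]
12 → replaces 26 → [1, 9, 12]
39 → extends → [1, 9, 12, 39]
19 → replaces 39 → [1, 9, 12, 19]
24 → extends → [1, 9, 12, 19, 24]
32 → extends → [1, 9, 12, 19, 24, 32]
27 → replaces 32 → [1, 9, 12, 19, 24, 27]
9 → replaces 12 → [1, 9, 9, 19, 24, 27]
27 → extends → [1, 9, 9, 19, 24, 27, 27]
18 → replaces 19 → [1, 9, 9, 18, 24, 27, 27]
24 → replaces 27 → [1, 9, 9, 18, 24, 24, 27]
Longest non-decreasing subsequence has length 7, so deletions = 16 − 7 = 9.

9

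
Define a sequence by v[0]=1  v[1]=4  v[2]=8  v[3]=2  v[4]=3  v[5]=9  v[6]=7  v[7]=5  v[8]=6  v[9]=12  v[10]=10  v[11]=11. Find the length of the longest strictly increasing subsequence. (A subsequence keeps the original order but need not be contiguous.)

7

Track the smallest tail for each achievable length (strict):
1 → extends → [1]
4 → extends → [1, 4]
8 → extends → [1, 4, 8]
2 → replaces 4 → [1, 2, 8]
3 → replaces 8 → [1, 2, 3]
9 → extends → [1, 2, 3, 9]
7 → replaces 9 → [1, 2, 3, 7]
5 → replaces 7 → [1, 2, 3, 5]
6 → extends → [1, 2, 3, 5, 6]
12 → extends → [1, 2, 3, 5, 6, 12]
10 → replaces 12 → [1, 2, 3, 5, 6, 10]
11 → extends → [1, 2, 3, 5, 6, 10, 11]
Seven tails, so the longest strictly increasing subsequence has length 7 (e.g. 1, 2, 3, 5, 6, 10, 11).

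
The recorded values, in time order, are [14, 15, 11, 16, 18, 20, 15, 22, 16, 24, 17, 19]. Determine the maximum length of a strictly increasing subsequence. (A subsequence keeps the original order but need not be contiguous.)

7

Let dp[i] be the length of the longest such subsequence ending at index i:
i:      1  2  3  4  5  6  7  8  9 10 11 12
a[i]:  14 15 11 16 18 20 15 22 16 24 17 19
dp:     1  2  1  3  4  5  2  6  3  7  4  5
Maximum dp value is 7.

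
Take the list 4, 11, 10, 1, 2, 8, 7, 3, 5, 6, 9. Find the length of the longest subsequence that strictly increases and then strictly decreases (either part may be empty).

6

inc[i] = longest strictly increasing subsequence ending at i; dec[i] = longest strictly decreasing subsequence starting at i:
i:      1  2  3  4  5  6  7  8  9 10 11
a[i]:   4 11 10  1  2  8  7  3  5  6  9
inc:    1  2  2  1  2  3  3  3  4  5  6
dec:    2  5  4  1  1  3  2  1  1  1  1
Best peak at i=2 (value 11): inc=2, dec=5, length 2+5−1 = 6.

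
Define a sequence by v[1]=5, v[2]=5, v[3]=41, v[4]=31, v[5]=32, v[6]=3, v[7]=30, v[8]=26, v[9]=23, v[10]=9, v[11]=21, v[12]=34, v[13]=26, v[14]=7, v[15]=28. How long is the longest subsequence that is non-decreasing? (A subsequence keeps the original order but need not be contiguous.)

Let dp[i] be the length of the longest such subsequence ending at index i:
i:      1  2  3  4  5  6  7  8  9 10 11 12 13 14 15
v[i]:   5  5 41 31 32  3 30 26 23  9 21 34 26  7 28
dp:     1  2  3  3  4  1  3  3  3  3  4  5  5  3  6
Maximum dp value is 6.

6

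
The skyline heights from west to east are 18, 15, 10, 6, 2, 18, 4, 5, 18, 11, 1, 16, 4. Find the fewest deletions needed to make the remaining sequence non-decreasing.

Fewest deletions = n − (longest non-decreasing subsequence).
Patience tails:
18 → extends → [18]
15 → replaces 18 → [15]
10 → replaces 15 → [10]
6 → replaces 10 → [6]
2 → replaces 6 → [2]
18 → extends → [2, 18]
4 → replaces 18 → [2, 4]
5 → extends → [2, 4, 5]
18 → extends → [2, 4, 5, 18]
11 → replaces 18 → [2, 4, 5, 11]
1 → replaces 2 → [1, 4, 5, 11]
16 → extends → [1, 4, 5, 11, 16]
4 → replaces 5 → [1, 4, 4, 11, 16]
Longest non-decreasing subsequence has length 5, so deletions = 13 − 5 = 8.

8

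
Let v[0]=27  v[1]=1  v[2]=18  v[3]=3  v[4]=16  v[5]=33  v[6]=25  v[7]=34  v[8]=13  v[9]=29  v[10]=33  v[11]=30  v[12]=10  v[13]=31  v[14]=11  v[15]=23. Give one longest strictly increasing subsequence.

Patience tails give the LIS length; then backtrack through the dp parents:
27 → extends → [27]
1 → replaces 27 → [1]
18 → extends → [1, 18]
3 → replaces 18 → [1, 3]
16 → extends → [1, 3, 16]
33 → extends → [1, 3, 16, 33]
25 → replaces 33 → [1, 3, 16, 25]
34 → extends → [1, 3, 16, 25, 34]
13 → replaces 16 → [1, 3, 13, 25, 34]
29 → replaces 34 → [1, 3, 13, 25, 29]
33 → extends → [1, 3, 13, 25, 29, 33]
30 → replaces 33 → [1, 3, 13, 25, 29, 30]
10 → replaces 13 → [1, 3, 10, 25, 29, 30]
31 → extends → [1, 3, 10, 25, 29, 30, 31]
11 → replaces 25 → [1, 3, 10, 11, 29, 30, 31]
23 → replaces 29 → [1, 3, 10, 11, 23, 30, 31]
Length 7; one witness is 1, 3, 16, 25, 29, 30, 31.

1, 3, 16, 25, 29, 30, 31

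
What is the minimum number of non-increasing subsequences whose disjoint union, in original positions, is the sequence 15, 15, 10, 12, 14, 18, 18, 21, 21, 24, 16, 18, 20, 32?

Place each on the leftmost legal pile:
15 → new pile 1 (tops now [15])
15 → pile 1 (tops now [15])
10 → pile 1 (tops now [10])
12 → new pile 2 (tops now [10, 12])
14 → new pile 3 (tops now [10, 12, 14])
18 → new pile 4 (tops now [10, 12, 14, 18])
18 → pile 4 (tops now [10, 12, 14, 18])
21 → new pile 5 (tops now [10, 12, 14, 18, 21])
21 → pile 5 (tops now [10, 12, 14, 18, 21])
24 → new pile 6 (tops now [10, 12, 14, 18, 21, 24])
16 → pile 4 (tops now [10, 12, 14, 16, 21, 24])
18 → pile 5 (tops now [10, 12, 14, 16, 18, 24])
20 → pile 6 (tops now [10, 12, 14, 16, 18, 20])
32 → new pile 7 (tops now [10, 12, 14, 16, 18, 20, 32])
Seven piles.

7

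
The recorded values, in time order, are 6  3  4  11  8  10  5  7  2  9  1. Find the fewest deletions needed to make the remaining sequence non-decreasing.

6

Fewest deletions = n − (longest non-decreasing subsequence).
Patience tails:
6 → extends → [6]
3 → replaces 6 → [3]
4 → extends → [3, 4]
11 → extends → [3, 4, 11]
8 → replaces 11 → [3, 4, 8]
10 → extends → [3, 4, 8, 10]
5 → replaces 8 → [3, 4, 5, 10]
7 → replaces 10 → [3, 4, 5, 7]
2 → replaces 3 → [2, 4, 5, 7]
9 → extends → [2, 4, 5, 7, 9]
1 → replaces 2 → [1, 4, 5, 7, 9]
Longest non-decreasing subsequence has length 5, so deletions = 11 − 5 = 6.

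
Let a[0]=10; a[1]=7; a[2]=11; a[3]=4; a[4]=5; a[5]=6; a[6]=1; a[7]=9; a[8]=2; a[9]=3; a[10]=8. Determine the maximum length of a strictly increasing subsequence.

Track the smallest tail for each achievable length (strict):
10 → extends → [10]
7 → replaces 10 → [7]
11 → extends → [7, 11]
4 → replaces 7 → [4, 11]
5 → replaces 11 → [4, 5]
6 → extends → [4, 5, 6]
1 → replaces 4 → [1, 5, 6]
9 → extends → [1, 5, 6, 9]
2 → replaces 5 → [1, 2, 6, 9]
3 → replaces 6 → [1, 2, 3, 9]
8 → replaces 9 → [1, 2, 3, 8]
Four tails, so the longest strictly increasing subsequence has length 4 (e.g. 4, 5, 6, 9).

4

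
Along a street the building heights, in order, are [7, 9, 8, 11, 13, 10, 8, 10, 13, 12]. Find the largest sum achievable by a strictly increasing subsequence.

Let S[i] be the best sum of a strictly increasing subsequence ending at i:
i:      1  2  3  4  5  6  7  8  9 10
a[i]:   7  9  8 11 13 10  8 10 13 12
S:      7 16 15 27 40 26 15 26 40 39
Maximum is 40 (e.g. 7 + 9 + 11 + 13).

40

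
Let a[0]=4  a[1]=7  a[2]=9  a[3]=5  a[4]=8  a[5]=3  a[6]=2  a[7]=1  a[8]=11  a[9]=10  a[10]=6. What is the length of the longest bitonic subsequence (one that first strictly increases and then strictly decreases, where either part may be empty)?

inc[i] = longest strictly increasing subsequence ending at i; dec[i] = longest strictly decreasing subsequence starting at i:
i:      0  1  2  3  4  5  6  7  8  9 10
a[i]:   4  7  9  5  8  3  2  1 11 10  6
inc:    1  2  3  2  3  1  1  1  4  4  3
dec:    4  5  5  4  4  3  2  1  3  2  1
Best peak at i=2 (value 9): inc=3, dec=5, length 3+5−1 = 7.

7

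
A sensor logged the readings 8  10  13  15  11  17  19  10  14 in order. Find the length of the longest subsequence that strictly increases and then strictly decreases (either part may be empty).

inc[i] = longest strictly increasing subsequence ending at i; dec[i] = longest strictly decreasing subsequence starting at i:
i:      1  2  3  4  5  6  7  8  9
a[i]:   8 10 13 15 11 17 19 10 14
inc:    1  2  3  4  3  5  6  2  4
dec:    1  1  3  3  2  2  2  1  1
Best peak at i=7 (value 19): inc=6, dec=2, length 6+2−1 = 7.

7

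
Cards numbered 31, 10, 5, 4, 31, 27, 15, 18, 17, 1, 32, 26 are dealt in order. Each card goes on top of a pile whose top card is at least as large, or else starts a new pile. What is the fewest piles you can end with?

The minimum number of non-increasing subsequences covering a sequence equals the length of its longest strictly increasing subsequence.
LIS length is 4 (e.g. 10, 15, 18, 32), so 4 piles are needed.

4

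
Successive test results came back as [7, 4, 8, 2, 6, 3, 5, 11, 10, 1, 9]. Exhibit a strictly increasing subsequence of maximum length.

2, 3, 5, 11

Patience tails give the LIS length; then backtrack through the dp parents:
7 → extends → [7]
4 → replaces 7 → [4]
8 → extends → [4, 8]
2 → replaces 4 → [2, 8]
6 → replaces 8 → [2, 6]
3 → replaces 6 → [2, 3]
5 → extends → [2, 3, 5]
11 → extends → [2, 3, 5, 11]
10 → replaces 11 → [2, 3, 5, 10]
1 → replaces 2 → [1, 3, 5, 10]
9 → replaces 10 → [1, 3, 5, 9]
Length 4; one witness is 2, 3, 5, 11.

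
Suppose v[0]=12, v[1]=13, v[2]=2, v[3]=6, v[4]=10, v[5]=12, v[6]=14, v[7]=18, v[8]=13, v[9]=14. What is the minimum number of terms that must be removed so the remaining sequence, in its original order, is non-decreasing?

Fewest deletions = n − (longest non-decreasing subsequence).
i:      0  1  2  3  4  5  6  7  8  9
v[i]:  12 13  2  6 10 12 14 18 13 14
dp:     1  2  1  2  3  4  5  6  5  6
max dp = 6, so deletions = 10 − 6 = 4.

4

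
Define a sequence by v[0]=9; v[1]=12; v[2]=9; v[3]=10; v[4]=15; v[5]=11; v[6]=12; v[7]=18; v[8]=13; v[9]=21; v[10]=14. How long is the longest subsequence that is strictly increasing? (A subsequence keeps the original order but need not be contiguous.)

6

Let dp[i] be the length of the longest such subsequence ending at index i:
i:      0  1  2  3  4  5  6  7  8  9 10
v[i]:   9 12  9 10 15 11 12 18 13 21 14
dp:     1  2  1  2  3  3  4  5  5  6  6
Maximum dp value is 6.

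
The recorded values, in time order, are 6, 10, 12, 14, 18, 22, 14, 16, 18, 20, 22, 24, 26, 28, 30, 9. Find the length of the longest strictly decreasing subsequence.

Negate each value so 'decreasing' becomes 'increasing', then run patience tails on the negated sequence:
-6 → extends → [-6]
-10 → replaces -6 → [-10]
-12 → replaces -10 → [-12]
-14 → replaces -12 → [-14]
-18 → replaces -14 → [-18]
-22 → replaces -18 → [-22]
-14 → extends → [-22, -14]
-16 → replaces -14 → [-22, -16]
-18 → replaces -16 → [-22, -18]
-20 → replaces -18 → [-22, -20]
-22 → already a tail → [-22, -20]
-24 → replaces -22 → [-24, -20]
-26 → replaces -24 → [-26, -20]
-28 → replaces -26 → [-28, -20]
-30 → replaces -28 → [-30, -20]
-9 → extends → [-30, -20, -9]
Three tails, so the longest strictly decreasing subsequence of the original has length 3.

3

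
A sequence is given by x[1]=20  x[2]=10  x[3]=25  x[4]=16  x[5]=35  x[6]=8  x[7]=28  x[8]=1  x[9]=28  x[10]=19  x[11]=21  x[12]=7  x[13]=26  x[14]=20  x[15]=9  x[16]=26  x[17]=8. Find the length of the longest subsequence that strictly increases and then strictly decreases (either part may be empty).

inc[i] = longest strictly increasing subsequence ending at i; dec[i] = longest strictly decreasing subsequence starting at i:
i:      1  2  3  4  5  6  7  8  9 10 11 12 13 14 15 16 17
x[i]:  20 10 25 16 35  8 28  1 28 19 21  7 26 20  9 26  8
inc:    1  1  2  2  3  1  3  1  3  3  4  2  5  4  3  5  3
dec:    4  3  5  3  6  2  5  1  5  3  4  1  4  3  2  2  1
Best peak at i=5 (value 35): inc=3, dec=6, length 3+6−1 = 8.

8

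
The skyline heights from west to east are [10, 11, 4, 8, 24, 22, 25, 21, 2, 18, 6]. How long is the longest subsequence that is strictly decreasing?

5

Let dp[i] be the longest strictly decreasing subsequence ending at i:
i:      1  2  3  4  5  6  7  8  9 10 11
a[i]:  10 11  4  8 24 22 25 21  2 18  6
dp:     1  1  2  2  1  2  1  3  4  4  5
Maximum is 5.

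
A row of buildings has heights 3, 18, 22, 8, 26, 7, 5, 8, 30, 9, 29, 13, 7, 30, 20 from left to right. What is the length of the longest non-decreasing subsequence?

6

Track the smallest tail for each achievable length (allowing ties):
3 → extends → [3]
18 → extends → [3, 18]
22 → extends → [3, 18, 22]
8 → replaces 18 → [3, 8, 22]
26 → extends → [3, 8, 22, 26]
7 → replaces 8 → [3, 7, 22, 26]
5 → replaces 7 → [3, 5, 22, 26]
8 → replaces 22 → [3, 5, 8, 26]
30 → extends → [3, 5, 8, 26, 30]
9 → replaces 26 → [3, 5, 8, 9, 30]
29 → replaces 30 → [3, 5, 8, 9, 29]
13 → replaces 29 → [3, 5, 8, 9, 13]
7 → replaces 8 → [3, 5, 7, 9, 13]
30 → extends → [3, 5, 7, 9, 13, 30]
20 → replaces 30 → [3, 5, 7, 9, 13, 20]
Six tails, so the longest non-decreasing subsequence has length 6 (e.g. 3, 18, 22, 26, 30, 30).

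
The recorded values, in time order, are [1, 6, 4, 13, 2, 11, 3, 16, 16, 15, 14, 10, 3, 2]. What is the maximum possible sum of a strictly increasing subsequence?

36

Let S[i] be the best sum of a strictly increasing subsequence ending at i:
i:      1  2  3  4  5  6  7  8  9 10 11 12 13 14
a[i]:   1  6  4 13  2 11  3 16 16 15 14 10  3  2
S:      1  7  5 20  3 18  6 36 36 35 34 17  6  3
Maximum is 36 (e.g. 1 + 6 + 13 + 16).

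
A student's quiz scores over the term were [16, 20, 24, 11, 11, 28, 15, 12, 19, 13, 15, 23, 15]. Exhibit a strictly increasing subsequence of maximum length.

Patience tails give the LIS length; then backtrack through the dp parents:
16 → extends → [16]
20 → extends → [16, 20]
24 → extends → [16, 20, 24]
11 → replaces 16 → [11, 20, 24]
11 → already a tail → [11, 20, 24]
28 → extends → [11, 20, 24, 28]
15 → replaces 20 → [11, 15, 24, 28]
12 → replaces 15 → [11, 12, 24, 28]
19 → replaces 24 → [11, 12, 19, 28]
13 → replaces 19 → [11, 12, 13, 28]
15 → replaces 28 → [11, 12, 13, 15]
23 → extends → [11, 12, 13, 15, 23]
15 → already a tail → [11, 12, 13, 15, 23]
Length 5; one witness is 11, 12, 13, 15, 23.

11, 12, 13, 15, 23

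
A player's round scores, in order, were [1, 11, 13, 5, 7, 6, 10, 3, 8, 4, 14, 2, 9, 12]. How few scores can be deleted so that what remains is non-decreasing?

8

Fewest deletions = n − (longest non-decreasing subsequence).
i:      1  2  3  4  5  6  7  8  9 10 11 12 13 14
a[i]:   1 11 13  5  7  6 10  3  8  4 14  2  9 12
dp:     1  2  3  2  3  3  4  2  4  3  5  2  5  6
max dp = 6, so deletions = 14 − 6 = 8.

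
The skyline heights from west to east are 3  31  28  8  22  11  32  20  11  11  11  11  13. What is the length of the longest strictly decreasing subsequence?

5

Negate each value so 'decreasing' becomes 'increasing', then run patience tails on the negated sequence:
-3 → extends → [-3]
-31 → replaces -3 → [-31]
-28 → extends → [-31, -28]
-8 → extends → [-31, -28, -8]
-22 → replaces -8 → [-31, -28, -22]
-11 → extends → [-31, -28, -22, -11]
-32 → replaces -31 → [-32, -28, -22, -11]
-20 → replaces -11 → [-32, -28, -22, -20]
-11 → extends → [-32, -28, -22, -20, -11]
-11 → already a tail → [-32, -28, -22, -20, -11]
-11 → already a tail → [-32, -28, -22, -20, -11]
-11 → already a tail → [-32, -28, -22, -20, -11]
-13 → replaces -11 → [-32, -28, -22, -20, -13]
Five tails, so the longest strictly decreasing subsequence of the original has length 5.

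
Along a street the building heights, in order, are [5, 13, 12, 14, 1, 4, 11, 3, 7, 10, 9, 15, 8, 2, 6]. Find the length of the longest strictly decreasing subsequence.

7

Let dp[i] be the longest strictly decreasing subsequence ending at i:
i:      1  2  3  4  5  6  7  8  9 10 11 12 13 14 15
a[i]:   5 13 12 14  1  4 11  3  7 10  9 15  8  2  6
dp:     1  1  2  1  3  3  3  4  4  4  5  1  6  7  7
Maximum is 7.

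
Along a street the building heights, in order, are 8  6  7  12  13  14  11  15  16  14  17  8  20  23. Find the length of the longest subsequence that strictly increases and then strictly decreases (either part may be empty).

inc[i] = longest strictly increasing subsequence ending at i; dec[i] = longest strictly decreasing subsequence starting at i:
i:      1  2  3  4  5  6  7  8  9 10 11 12 13 14
a[i]:   8  6  7 12 13 14 11 15 16 14 17  8 20 23
inc:    1  1  2  3  4  5  3  6  7  5  8  3  9 10
dec:    2  1  1  3  3  3  2  3  3  2  2  1  1  1
Best peak at i=14 (value 23): inc=10, dec=1, length 10+1−1 = 10.

10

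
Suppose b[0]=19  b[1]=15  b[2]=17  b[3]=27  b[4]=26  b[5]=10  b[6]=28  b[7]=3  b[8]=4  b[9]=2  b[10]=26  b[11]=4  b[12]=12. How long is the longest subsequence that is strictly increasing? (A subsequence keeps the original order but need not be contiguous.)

4

Track the smallest tail for each achievable length (strict):
19 → extends → [19]
15 → replaces 19 → [15]
17 → extends → [15, 17]
27 → extends → [15, 17, 27]
26 → replaces 27 → [15, 17, 26]
10 → replaces 15 → [10, 17, 26]
28 → extends → [10, 17, 26, 28]
3 → replaces 10 → [3, 17, 26, 28]
4 → replaces 17 → [3, 4, 26, 28]
2 → replaces 3 → [2, 4, 26, 28]
26 → already a tail → [2, 4, 26, 28]
4 → already a tail → [2, 4, 26, 28]
12 → replaces 26 → [2, 4, 12, 28]
Four tails, so the longest strictly increasing subsequence has length 4 (e.g. 15, 17, 27, 28).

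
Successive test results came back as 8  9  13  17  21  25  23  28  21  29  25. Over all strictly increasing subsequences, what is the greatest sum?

150

Let S[i] be the best sum of a strictly increasing subsequence ending at i:
i:       1   2   3   4   5   6   7   8   9  10  11
a[i]:    8   9  13  17  21  25  23  28  21  29  25
S:       8  17  30  47  68  93  91 121  68 150 116
Maximum is 150 (e.g. 8 + 9 + 13 + 17 + 21 + 25 + 28 + 29).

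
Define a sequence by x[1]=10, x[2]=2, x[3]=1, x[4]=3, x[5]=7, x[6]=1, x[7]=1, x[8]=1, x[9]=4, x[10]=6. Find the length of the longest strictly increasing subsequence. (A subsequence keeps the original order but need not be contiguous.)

Track the smallest tail for each achievable length (strict):
10 → extends → [10]
2 → replaces 10 → [2]
1 → replaces 2 → [1]
3 → extends → [1, 3]
7 → extends → [1, 3, 7]
1 → already a tail → [1, 3, 7]
1 → already a tail → [1, 3, 7]
1 → already a tail → [1, 3, 7]
4 → replaces 7 → [1, 3, 4]
6 → extends → [1, 3, 4, 6]
Four tails, so the longest strictly increasing subsequence has length 4 (e.g. 2, 3, 4, 6).

4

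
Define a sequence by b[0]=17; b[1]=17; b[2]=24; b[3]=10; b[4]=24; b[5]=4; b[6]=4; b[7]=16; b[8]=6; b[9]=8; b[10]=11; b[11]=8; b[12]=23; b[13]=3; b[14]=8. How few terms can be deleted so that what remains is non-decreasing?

Fewest deletions = n − (longest non-decreasing subsequence).
Patience tails:
17 → extends → [17]
17 → extends → [17, 17]
24 → extends → [17, 17, 24]
10 → replaces 17 → [10, 17, 24]
24 → extends → [10, 17, 24, 24]
4 → replaces 10 → [4, 17, 24, 24]
4 → replaces 17 → [4, 4, 24, 24]
16 → replaces 24 → [4, 4, 16, 24]
6 → replaces 16 → [4, 4, 6, 24]
8 → replaces 24 → [4, 4, 6, 8]
11 → extends → [4, 4, 6, 8, 11]
8 → replaces 11 → [4, 4, 6, 8, 8]
23 → extends → [4, 4, 6, 8, 8, 23]
3 → replaces 4 → [3, 4, 6, 8, 8, 23]
8 → replaces 23 → [3, 4, 6, 8, 8, 8]
Longest non-decreasing subsequence has length 6, so deletions = 15 − 6 = 9.

9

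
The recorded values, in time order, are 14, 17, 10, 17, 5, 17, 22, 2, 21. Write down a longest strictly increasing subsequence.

14, 17, 22

Patience tails give the LIS length; then backtrack through the dp parents:
14 → extends → [14]
17 → extends → [14, 17]
10 → replaces 14 → [10, 17]
17 → already a tail → [10, 17]
5 → replaces 10 → [5, 17]
17 → already a tail → [5, 17]
22 → extends → [5, 17, 22]
2 → replaces 5 → [2, 17, 22]
21 → replaces 22 → [2, 17, 21]
Length 3; one witness is 14, 17, 22.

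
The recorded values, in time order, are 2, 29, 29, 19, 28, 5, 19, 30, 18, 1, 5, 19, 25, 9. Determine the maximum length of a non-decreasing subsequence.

5

Let dp[i] be the length of the longest such subsequence ending at index i:
i:      1  2  3  4  5  6  7  8  9 10 11 12 13 14
a[i]:   2 29 29 19 28  5 19 30 18  1  5 19 25  9
dp:     1  2  3  2  3  2  3  4  3  1  3  4  5  4
Maximum dp value is 5.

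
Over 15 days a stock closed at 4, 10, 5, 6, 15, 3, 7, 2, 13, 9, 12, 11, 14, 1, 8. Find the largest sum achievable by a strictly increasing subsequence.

57

Let S[i] be the best sum of a strictly increasing subsequence ending at i:
i:      1  2  3  4  5  6  7  8  9 10 11 12 13 14 15
a[i]:   4 10  5  6 15  3  7  2 13  9 12 11 14  1  8
S:      4 14  9 15 30  3 22  2 35 31 43 42 57  1 30
Maximum is 57 (e.g. 4 + 5 + 6 + 7 + 9 + 12 + 14).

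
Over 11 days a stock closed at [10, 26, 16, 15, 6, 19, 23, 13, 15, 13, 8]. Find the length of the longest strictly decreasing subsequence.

Negate each value so 'decreasing' becomes 'increasing', then run patience tails on the negated sequence:
-10 → extends → [-10]
-26 → replaces -10 → [-26]
-16 → extends → [-26, -16]
-15 → extends → [-26, -16, -15]
-6 → extends → [-26, -16, -15, -6]
-19 → replaces -16 → [-26, -19, -15, -6]
-23 → replaces -19 → [-26, -23, -15, -6]
-13 → replaces -6 → [-26, -23, -15, -13]
-15 → already a tail → [-26, -23, -15, -13]
-13 → already a tail → [-26, -23, -15, -13]
-8 → extends → [-26, -23, -15, -13, -8]
Five tails, so the longest strictly decreasing subsequence of the original has length 5.

5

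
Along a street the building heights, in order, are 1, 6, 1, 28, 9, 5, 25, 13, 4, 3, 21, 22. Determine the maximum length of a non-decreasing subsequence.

6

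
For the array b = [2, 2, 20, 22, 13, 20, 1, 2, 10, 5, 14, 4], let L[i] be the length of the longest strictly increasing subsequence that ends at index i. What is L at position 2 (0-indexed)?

2

dp[i] = 1 + max{dp[j] : j<i, b[j]<b[i]} (or 1 if no such j):
i:      0  1  2  3  4  5  6  7  8  9 10 11
b[i]:   2  2 20 22 13 20  1  2 10  5 14  4
dp:     1  1  2  3  2  3  1  2  3  3  4  3
At index 2 the value is 2.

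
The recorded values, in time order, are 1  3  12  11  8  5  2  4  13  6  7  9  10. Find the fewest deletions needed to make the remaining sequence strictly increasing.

Fewest deletions = n − (longest strictly increasing subsequence).
Patience tails:
1 → extends → [1]
3 → extends → [1, 3]
12 → extends → [1, 3, 12]
11 → replaces 12 → [1, 3, 11]
8 → replaces 11 → [1, 3, 8]
5 → replaces 8 → [1, 3, 5]
2 → replaces 3 → [1, 2, 5]
4 → replaces 5 → [1, 2, 4]
13 → extends → [1, 2, 4, 13]
6 → replaces 13 → [1, 2, 4, 6]
7 → extends → [1, 2, 4, 6, 7]
9 → extends → [1, 2, 4, 6, 7, 9]
10 → extends → [1, 2, 4, 6, 7, 9, 10]
Longest strictly increasing subsequence has length 7, so deletions = 13 − 7 = 6.

6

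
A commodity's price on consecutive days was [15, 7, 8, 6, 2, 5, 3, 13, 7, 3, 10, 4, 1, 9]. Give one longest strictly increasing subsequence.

Patience tails give the LIS length; then backtrack through the dp parents:
15 → extends → [15]
7 → replaces 15 → [7]
8 → extends → [7, 8]
6 → replaces 7 → [6, 8]
2 → replaces 6 → [2, 8]
5 → replaces 8 → [2, 5]
3 → replaces 5 → [2, 3]
13 → extends → [2, 3, 13]
7 → replaces 13 → [2, 3, 7]
3 → already a tail → [2, 3, 7]
10 → extends → [2, 3, 7, 10]
4 → replaces 7 → [2, 3, 4, 10]
1 → replaces 2 → [1, 3, 4, 10]
9 → replaces 10 → [1, 3, 4, 9]
Length 4; one witness is 2, 5, 7, 10.

2, 5, 7, 10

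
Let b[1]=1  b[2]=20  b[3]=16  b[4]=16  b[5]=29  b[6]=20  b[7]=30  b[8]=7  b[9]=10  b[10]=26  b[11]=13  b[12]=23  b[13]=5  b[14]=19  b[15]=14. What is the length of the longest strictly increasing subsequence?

Let dp[i] be the length of the longest such subsequence ending at index i:
i:      1  2  3  4  5  6  7  8  9 10 11 12 13 14 15
b[i]:   1 20 16 16 29 20 30  7 10 26 13 23  5 19 14
dp:     1  2  2  2  3  3  4  2  3  4  4  5  2  5  5
Maximum dp value is 5.

5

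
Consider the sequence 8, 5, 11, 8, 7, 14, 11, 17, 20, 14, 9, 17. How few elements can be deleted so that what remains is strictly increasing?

7

Fewest deletions = n − (longest strictly increasing subsequence).
i:      1  2  3  4  5  6  7  8  9 10 11 12
a[i]:   8  5 11  8  7 14 11 17 20 14  9 17
dp:     1  1  2  2  2  3  3  4  5  4  3  5
max dp = 5, so deletions = 12 − 5 = 7.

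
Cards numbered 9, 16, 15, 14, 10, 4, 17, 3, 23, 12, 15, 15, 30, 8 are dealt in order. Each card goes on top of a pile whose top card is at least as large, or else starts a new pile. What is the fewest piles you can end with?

Place each on the leftmost legal pile:
9 → new pile 1 (tops now [9])
16 → new pile 2 (tops now [9, 16])
15 → pile 2 (tops now [9, 15])
14 → pile 2 (tops now [9, 14])
10 → pile 2 (tops now [9, 10])
4 → pile 1 (tops now [4, 10])
17 → new pile 3 (tops now [4, 10, 17])
3 → pile 1 (tops now [3, 10, 17])
23 → new pile 4 (tops now [3, 10, 17, 23])
12 → pile 3 (tops now [3, 10, 12, 23])
15 → pile 4 (tops now [3, 10, 12, 15])
15 → pile 4 (tops now [3, 10, 12, 15])
30 → new pile 5 (tops now [3, 10, 12, 15, 30])
8 → pile 2 (tops now [3, 8, 12, 15, 30])
Five piles.

5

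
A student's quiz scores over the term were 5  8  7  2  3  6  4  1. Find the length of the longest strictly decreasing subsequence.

Negate each value so 'decreasing' becomes 'increasing', then run patience tails on the negated sequence:
-5 → extends → [-5]
-8 → replaces -5 → [-8]
-7 → extends → [-8, -7]
-2 → extends → [-8, -7, -2]
-3 → replaces -2 → [-8, -7, -3]
-6 → replaces -3 → [-8, -7, -6]
-4 → extends → [-8, -7, -6, -4]
-1 → extends → [-8, -7, -6, -4, -1]
Five tails, so the longest strictly decreasing subsequence of the original has length 5.

5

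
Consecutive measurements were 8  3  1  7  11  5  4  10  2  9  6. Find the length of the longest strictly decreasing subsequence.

Negate each value so 'decreasing' becomes 'increasing', then run patience tails on the negated sequence:
-8 → extends → [-8]
-3 → extends → [-8, -3]
-1 → extends → [-8, -3, -1]
-7 → replaces -3 → [-8, -7, -1]
-11 → replaces -8 → [-11, -7, -1]
-5 → replaces -1 → [-11, -7, -5]
-4 → extends → [-11, -7, -5, -4]
-10 → replaces -7 → [-11, -10, -5, -4]
-2 → extends → [-11, -10, -5, -4, -2]
-9 → replaces -5 → [-11, -10, -9, -4, -2]
-6 → replaces -4 → [-11, -10, -9, -6, -2]
Five tails, so the longest strictly decreasing subsequence of the original has length 5.

5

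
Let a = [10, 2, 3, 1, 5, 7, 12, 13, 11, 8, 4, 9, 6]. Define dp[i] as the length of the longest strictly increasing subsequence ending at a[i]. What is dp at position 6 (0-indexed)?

dp[i] = 1 + max{dp[j] : j<i, a[j]<a[i]} (or 1 if no such j):
i:      0  1  2  3  4  5  6  7  8  9 10 11 12
a[i]:  10  2  3  1  5  7 12 13 11  8  4  9  6
dp:     1  1  2  1  3  4  5  6  5  5  3  6  4
At index 6 the value is 5.

5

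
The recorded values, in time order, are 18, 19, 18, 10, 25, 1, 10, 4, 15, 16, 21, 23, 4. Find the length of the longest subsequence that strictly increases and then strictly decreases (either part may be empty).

inc[i] = longest strictly increasing subsequence ending at i; dec[i] = longest strictly decreasing subsequence starting at i:
i:      1  2  3  4  5  6  7  8  9 10 11 12 13
a[i]:  18 19 18 10 25  1 10  4 15 16 21 23  4
inc:    1  2  1  1  3  1  2  2  3  4  5  6  2
dec:    3  4  3  2  3  1  2  1  2  2  2  2  1
Best peak at i=12 (value 23): inc=6, dec=2, length 6+2−1 = 7.

7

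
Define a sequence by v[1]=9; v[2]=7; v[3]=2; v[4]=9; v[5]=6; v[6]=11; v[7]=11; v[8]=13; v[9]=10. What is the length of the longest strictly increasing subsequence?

4

Track the smallest tail for each achievable length (strict):
9 → extends → [9]
7 → replaces 9 → [7]
2 → replaces 7 → [2]
9 → extends → [2, 9]
6 → replaces 9 → [2, 6]
11 → extends → [2, 6, 11]
11 → already a tail → [2, 6, 11]
13 → extends → [2, 6, 11, 13]
10 → replaces 11 → [2, 6, 10, 13]
Four tails, so the longest strictly increasing subsequence has length 4 (e.g. 7, 9, 11, 13).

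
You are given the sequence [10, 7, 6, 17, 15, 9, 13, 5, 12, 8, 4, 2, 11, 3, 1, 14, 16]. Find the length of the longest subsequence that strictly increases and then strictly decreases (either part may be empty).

9

inc[i] = longest strictly increasing subsequence ending at i; dec[i] = longest strictly decreasing subsequence starting at i:
i:      1  2  3  4  5  6  7  8  9 10 11 12 13 14 15 16 17
a[i]:  10  7  6 17 15  9 13  5 12  8  4  2 11  3  1 14 16
inc:    1  1  1  2  2  2  3  1  3  2  1  1  3  2  1  4  5
dec:    7  6  5  8  7  5  6  4  5  4  3  2  3  2  1  1  1
Best peak at i=4 (value 17): inc=2, dec=8, length 2+8−1 = 9.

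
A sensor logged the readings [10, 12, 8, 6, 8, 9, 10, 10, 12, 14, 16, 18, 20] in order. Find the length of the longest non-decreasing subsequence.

Let dp[i] be the length of the longest such subsequence ending at index i:
i:      1  2  3  4  5  6  7  8  9 10 11 12 13
a[i]:  10 12  8  6  8  9 10 10 12 14 16 18 20
dp:     1  2  1  1  2  3  4  5  6  7  8  9 10
Maximum dp value is 10.

10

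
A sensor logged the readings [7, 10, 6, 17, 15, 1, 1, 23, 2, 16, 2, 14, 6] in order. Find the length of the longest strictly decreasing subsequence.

Let dp[i] be the longest strictly decreasing subsequence ending at i:
i:      1  2  3  4  5  6  7  8  9 10 11 12 13
a[i]:   7 10  6 17 15  1  1 23  2 16  2 14  6
dp:     1  1  2  1  2  3  3  1  3  2  3  3  4
Maximum is 4.

4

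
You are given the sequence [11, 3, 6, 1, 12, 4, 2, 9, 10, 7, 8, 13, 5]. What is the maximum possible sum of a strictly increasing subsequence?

41

Let S[i] be the best sum of a strictly increasing subsequence ending at i:
i:      1  2  3  4  5  6  7  8  9 10 11 12 13
a[i]:  11  3  6  1 12  4  2  9 10  7  8 13  5
S:     11  3  9  1 23  7  3 18 28 16 24 41 12
Maximum is 41 (e.g. 3 + 6 + 9 + 10 + 13).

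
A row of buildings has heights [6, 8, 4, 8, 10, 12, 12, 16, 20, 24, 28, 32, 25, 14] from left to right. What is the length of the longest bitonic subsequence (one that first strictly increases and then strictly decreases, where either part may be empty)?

inc[i] = longest strictly increasing subsequence ending at i; dec[i] = longest strictly decreasing subsequence starting at i:
i:      1  2  3  4  5  6  7  8  9 10 11 12 13 14
a[i]:   6  8  4  8 10 12 12 16 20 24 28 32 25 14
inc:    1  2  1  2  3  4  4  5  6  7  8  9  8  5
dec:    2  2  1  1  1  1  1  2  2  2  3  3  2  1
Best peak at i=12 (value 32): inc=9, dec=3, length 9+3−1 = 11.

11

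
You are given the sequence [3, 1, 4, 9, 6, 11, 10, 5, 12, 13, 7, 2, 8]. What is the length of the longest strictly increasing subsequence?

Let dp[i] be the length of the longest such subsequence ending at index i:
i:      1  2  3  4  5  6  7  8  9 10 11 12 13
a[i]:   3  1  4  9  6 11 10  5 12 13  7  2  8
dp:     1  1  2  3  3  4  4  3  5  6  4  2  5
Maximum dp value is 6.

6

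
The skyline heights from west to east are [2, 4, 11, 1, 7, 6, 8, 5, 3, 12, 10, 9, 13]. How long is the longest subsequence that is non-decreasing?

6

Track the smallest tail for each achievable length (allowing ties):
2 → extends → [2]
4 → extends → [2, 4]
11 → extends → [2, 4, 11]
1 → replaces 2 → [1, 4, 11]
7 → replaces 11 → [1, 4, 7]
6 → replaces 7 → [1, 4, 6]
8 → extends → [1, 4, 6, 8]
5 → replaces 6 → [1, 4, 5, 8]
3 → replaces 4 → [1, 3, 5, 8]
12 → extends → [1, 3, 5, 8, 12]
10 → replaces 12 → [1, 3, 5, 8, 10]
9 → replaces 10 → [1, 3, 5, 8, 9]
13 → extends → [1, 3, 5, 8, 9, 13]
Six tails, so the longest non-decreasing subsequence has length 6 (e.g. 2, 4, 7, 8, 12, 13).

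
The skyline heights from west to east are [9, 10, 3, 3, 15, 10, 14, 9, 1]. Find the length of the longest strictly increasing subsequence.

3

Let dp[i] be the length of the longest such subsequence ending at index i:
i:      1  2  3  4  5  6  7  8  9
a[i]:   9 10  3  3 15 10 14  9  1
dp:     1  2  1  1  3  2  3  2  1
Maximum dp value is 3.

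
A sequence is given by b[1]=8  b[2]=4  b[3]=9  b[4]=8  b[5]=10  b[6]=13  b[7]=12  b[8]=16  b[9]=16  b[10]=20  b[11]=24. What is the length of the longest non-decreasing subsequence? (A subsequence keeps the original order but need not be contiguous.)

Track the smallest tail for each achievable length (allowing ties):
8 → extends → [8]
4 → replaces 8 → [4]
9 → extends → [4, 9]
8 → replaces 9 → [4, 8]
10 → extends → [4, 8, 10]
13 → extends → [4, 8, 10, 13]
12 → replaces 13 → [4, 8, 10, 12]
16 → extends → [4, 8, 10, 12, 16]
16 → extends → [4, 8, 10, 12, 16, 16]
20 → extends → [4, 8, 10, 12, 16, 16, 20]
24 → extends → [4, 8, 10, 12, 16, 16, 20, 24]
Eight tails, so the longest non-decreasing subsequence has length 8 (e.g. 8, 9, 10, 13, 16, 16, 20, 24).

8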